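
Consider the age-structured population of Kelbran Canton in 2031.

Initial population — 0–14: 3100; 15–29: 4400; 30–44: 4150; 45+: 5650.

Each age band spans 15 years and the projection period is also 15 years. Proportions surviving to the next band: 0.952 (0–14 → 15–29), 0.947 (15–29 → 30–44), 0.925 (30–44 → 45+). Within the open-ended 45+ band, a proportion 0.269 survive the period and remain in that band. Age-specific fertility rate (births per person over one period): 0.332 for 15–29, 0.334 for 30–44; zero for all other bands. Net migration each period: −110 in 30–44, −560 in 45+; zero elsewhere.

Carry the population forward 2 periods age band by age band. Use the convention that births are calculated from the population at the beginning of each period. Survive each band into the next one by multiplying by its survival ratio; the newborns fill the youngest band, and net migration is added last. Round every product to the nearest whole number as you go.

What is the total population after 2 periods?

12214

Numbering the bands 1..4 from youngest to oldest:
Period 1:
Births: 4400 × 0.332 = 1461  |  4150 × 0.334 = 1386 — total 2847
Band 2: 3100 × 0.952 = 2951
Band 3: 4400 × 0.947 = 4167
Band 4: 4150 × 0.925 + 5650 × 0.269 = 3839 + 1520 = 5359
Net migration: Band 3 − 110 → 4057; Band 4 − 560 → 4799
→ [2847, 2951, 4057, 4799]
Period 2:
Births: 2951 × 0.332 = 980  |  4057 × 0.334 = 1355 — total 2335
Band 2: 2847 × 0.952 = 2710
Band 3: 2951 × 0.947 = 2795
Band 4: 4057 × 0.925 + 4799 × 0.269 = 3753 + 1291 = 5044
Net migration: Band 3 − 110 → 2685; Band 4 − 560 → 4484
→ [2335, 2710, 2685, 4484]
Total after period 2: 2335 + 2710 + 2685 + 4484 = 12214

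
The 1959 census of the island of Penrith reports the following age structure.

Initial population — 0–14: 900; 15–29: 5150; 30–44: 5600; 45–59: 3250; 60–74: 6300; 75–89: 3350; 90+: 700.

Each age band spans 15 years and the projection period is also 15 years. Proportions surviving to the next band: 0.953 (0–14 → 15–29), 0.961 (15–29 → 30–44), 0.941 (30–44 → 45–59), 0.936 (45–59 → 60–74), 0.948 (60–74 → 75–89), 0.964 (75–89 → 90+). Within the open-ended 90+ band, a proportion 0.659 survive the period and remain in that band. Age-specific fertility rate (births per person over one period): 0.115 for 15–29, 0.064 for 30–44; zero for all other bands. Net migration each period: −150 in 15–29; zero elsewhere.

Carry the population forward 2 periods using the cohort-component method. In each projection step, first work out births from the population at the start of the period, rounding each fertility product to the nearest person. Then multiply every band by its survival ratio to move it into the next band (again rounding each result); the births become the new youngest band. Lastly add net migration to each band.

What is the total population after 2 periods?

22496

Let group 1 be 0–14 through group 7 = 90+.
After projecting period 1:
Births: 5150 × 0.115 = 592  |  5600 × 0.064 = 358 ⇒ total 950
Group 2: 900 × 0.953 = 858
Group 3: 5150 × 0.961 = 4949
Group 4: 5600 × 0.941 = 5270
Group 5: 3250 × 0.936 = 3042
Group 6: 6300 × 0.948 = 5972
Group 7: 3350 × 0.964 + 700 × 0.659 = 3229 + 461 = 3690
Net migration: Group 2 − 150 → 708
→ [950, 708, 4949, 5270, 3042, 5972, 3690]
After projecting period 2:
Births: 708 × 0.115 = 81  |  4949 × 0.064 = 317 ⇒ total 398
Group 2: 950 × 0.953 = 905
Group 3: 708 × 0.961 = 680
Group 4: 4949 × 0.941 = 4657
Group 5: 5270 × 0.936 = 4933
Group 6: 3042 × 0.948 = 2884
Group 7: 5972 × 0.964 + 3690 × 0.659 = 5757 + 2432 = 8189
Net migration: Group 2 − 150 → 755
→ [398, 755, 680, 4657, 4933, 2884, 8189]
Total after period 2: 398 + 755 + 680 + 4657 + 4933 + 2884 + 8189 = 22496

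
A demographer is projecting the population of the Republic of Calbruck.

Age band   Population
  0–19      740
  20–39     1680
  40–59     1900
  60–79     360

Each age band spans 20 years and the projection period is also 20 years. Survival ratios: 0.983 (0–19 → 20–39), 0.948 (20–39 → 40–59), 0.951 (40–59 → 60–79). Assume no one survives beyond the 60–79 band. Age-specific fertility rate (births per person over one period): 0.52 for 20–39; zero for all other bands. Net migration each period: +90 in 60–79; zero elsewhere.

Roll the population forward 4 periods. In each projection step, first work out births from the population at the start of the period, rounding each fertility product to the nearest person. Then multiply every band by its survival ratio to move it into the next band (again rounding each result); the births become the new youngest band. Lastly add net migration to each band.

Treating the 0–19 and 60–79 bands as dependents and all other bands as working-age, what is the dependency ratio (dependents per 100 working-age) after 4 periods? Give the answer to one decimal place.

(Bands numbered youngest = 1 to oldest = 4.)
Period 1:
Births: 1680 * 0.52 = 874
Band 2: 740 * 0.983 = 727
Band 3: 1680 * 0.948 = 1593
Band 4: 1900 * 0.951 = 1807
Net migration: Band 4 + 90 → 1897
→ [874, 727, 1593, 1897]
Period 2:
Births: 727 * 0.52 = 378
Band 2: 874 * 0.983 = 859
Band 3: 727 * 0.948 = 689
Band 4: 1593 * 0.951 = 1515
Net migration: Band 4 + 90 → 1605
→ [378, 859, 689, 1605]
Period 3:
Births: 859 * 0.52 = 447
Band 2: 378 * 0.983 = 372
Band 3: 859 * 0.948 = 814
Band 4: 689 * 0.951 = 655
Net migration: Band 4 + 90 → 745
→ [447, 372, 814, 745]
Period 4:
Births: 372 * 0.52 = 193
Band 2: 447 * 0.983 = 439
Band 3: 372 * 0.948 = 353
Band 4: 814 * 0.951 = 774
Net migration: Band 4 + 90 → 864
→ [193, 439, 353, 864]
Dependents (band 0–19 + band 60–79) = 193 + 864 = 1057; working-age = 792; ratio = 1057/792 × 100 = 133.5

133.5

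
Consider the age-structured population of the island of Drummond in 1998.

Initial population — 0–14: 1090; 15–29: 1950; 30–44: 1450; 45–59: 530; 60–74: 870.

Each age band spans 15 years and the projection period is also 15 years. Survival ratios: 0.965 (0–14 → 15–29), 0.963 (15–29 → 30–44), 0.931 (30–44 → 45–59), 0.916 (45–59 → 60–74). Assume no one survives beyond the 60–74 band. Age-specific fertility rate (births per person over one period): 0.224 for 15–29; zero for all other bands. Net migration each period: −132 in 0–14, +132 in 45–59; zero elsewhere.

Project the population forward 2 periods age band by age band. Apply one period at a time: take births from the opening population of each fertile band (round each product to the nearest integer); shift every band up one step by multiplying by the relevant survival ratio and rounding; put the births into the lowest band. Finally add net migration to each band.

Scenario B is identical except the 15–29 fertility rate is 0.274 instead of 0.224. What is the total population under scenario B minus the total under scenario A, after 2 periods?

Let group 1 be 0–14 through group 5 = 60–74.
— Period 1 —
Births: 1950 × 0.224 = 437
Group 2: 1090 × 0.965 = 1052
Group 3: 1950 × 0.963 = 1878
Group 4: 1450 × 0.931 = 1350
Group 5: 530 × 0.916 = 485
Net migration: Group 1 − 132 → 305; Group 4 + 132 → 1482
End of period: [305, 1052, 1878, 1482, 485]
— Period 2 —
Births: 1052 × 0.224 = 236
Group 2: 305 × 0.965 = 294
Group 3: 1052 × 0.963 = 1013
Group 4: 1878 × 0.931 = 1748
Group 5: 1482 × 0.916 = 1358
Net migration: Group 1 − 132 → 104; Group 4 + 132 → 1880
End of period: [104, 294, 1013, 1880, 1358]
Scenario A total after 2 periods: 4649
Scenario B projection —
— Period 1 —
Births: 1950 × 0.274 = 534
Group 2: 1090 × 0.965 = 1052
Group 3: 1950 × 0.963 = 1878
Group 4: 1450 × 0.931 = 1350
Group 5: 530 × 0.916 = 485
Net migration: Group 1 − 132 → 402; Group 4 + 132 → 1482
End of period: [402, 1052, 1878, 1482, 485]
— Period 2 —
Births: 1052 × 0.274 = 288
Group 2: 402 × 0.965 = 388
Group 3: 1052 × 0.963 = 1013
Group 4: 1878 × 0.931 = 1748
Group 5: 1482 × 0.916 = 1358
Net migration: Group 1 − 132 → 156; Group 4 + 132 → 1880
End of period: [156, 388, 1013, 1880, 1358]
Scenario B total after 2 periods: 4795
Difference B − A = 4795 − 4649 = 146

146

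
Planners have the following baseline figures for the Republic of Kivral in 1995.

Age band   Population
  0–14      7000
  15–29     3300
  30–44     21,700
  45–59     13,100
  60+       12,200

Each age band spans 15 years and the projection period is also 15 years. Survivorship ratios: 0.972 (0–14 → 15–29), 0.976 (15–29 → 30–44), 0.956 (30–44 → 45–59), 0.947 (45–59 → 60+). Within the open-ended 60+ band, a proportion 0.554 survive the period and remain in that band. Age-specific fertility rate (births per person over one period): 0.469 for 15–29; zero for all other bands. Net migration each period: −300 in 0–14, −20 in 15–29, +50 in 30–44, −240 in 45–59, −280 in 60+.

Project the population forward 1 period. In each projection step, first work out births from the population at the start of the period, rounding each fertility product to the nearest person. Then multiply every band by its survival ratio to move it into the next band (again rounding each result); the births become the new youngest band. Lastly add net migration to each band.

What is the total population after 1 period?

Numbering the bands 1..5 from youngest to oldest:
Period 1.
Births: 3300 × 0.469 = 1548
Band 2: 7000 × 0.972 = 6804
Band 3: 3300 × 0.976 = 3221
Band 4: 21700 × 0.956 = 20745
Band 5: 13100 × 0.947 + 12200 × 0.554 = 12406 + 6759 = 19165
Net migration: Band 1 − 300 → 1248; Band 2 − 20 → 6784; Band 3 + 50 → 3271; Band 4 − 240 → 20505; Band 5 − 280 → 18885
→ [1248, 6784, 3271, 20505, 18885]
Total after period 1: 1248 + 6784 + 3271 + 20505 + 18885 = 50693

50693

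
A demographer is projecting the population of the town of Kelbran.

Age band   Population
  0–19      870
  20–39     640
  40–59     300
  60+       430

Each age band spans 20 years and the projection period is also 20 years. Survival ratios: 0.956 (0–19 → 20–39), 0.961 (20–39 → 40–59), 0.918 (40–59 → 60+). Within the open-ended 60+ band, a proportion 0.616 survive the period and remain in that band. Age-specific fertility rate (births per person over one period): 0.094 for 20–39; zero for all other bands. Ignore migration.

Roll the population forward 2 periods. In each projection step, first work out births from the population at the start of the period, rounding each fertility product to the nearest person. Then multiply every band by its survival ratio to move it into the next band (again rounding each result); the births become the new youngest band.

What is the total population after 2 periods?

1833

After projecting period 1:
Births: 640 * 0.094 = 60
20–39: 870 * 0.956 = 832
40–59: 640 * 0.961 = 615
60+: 300 * 0.918 + 430 * 0.616 = 275 + 265 = 540
End of period: [60, 832, 615, 540]
After projecting period 2:
Births: 832 * 0.094 = 78
20–39: 60 * 0.956 = 57
40–59: 832 * 0.961 = 800
60+: 615 * 0.918 + 540 * 0.616 = 565 + 333 = 898
End of period: [78, 57, 800, 898]
Total after period 2: 78 + 57 + 800 + 898 = 1833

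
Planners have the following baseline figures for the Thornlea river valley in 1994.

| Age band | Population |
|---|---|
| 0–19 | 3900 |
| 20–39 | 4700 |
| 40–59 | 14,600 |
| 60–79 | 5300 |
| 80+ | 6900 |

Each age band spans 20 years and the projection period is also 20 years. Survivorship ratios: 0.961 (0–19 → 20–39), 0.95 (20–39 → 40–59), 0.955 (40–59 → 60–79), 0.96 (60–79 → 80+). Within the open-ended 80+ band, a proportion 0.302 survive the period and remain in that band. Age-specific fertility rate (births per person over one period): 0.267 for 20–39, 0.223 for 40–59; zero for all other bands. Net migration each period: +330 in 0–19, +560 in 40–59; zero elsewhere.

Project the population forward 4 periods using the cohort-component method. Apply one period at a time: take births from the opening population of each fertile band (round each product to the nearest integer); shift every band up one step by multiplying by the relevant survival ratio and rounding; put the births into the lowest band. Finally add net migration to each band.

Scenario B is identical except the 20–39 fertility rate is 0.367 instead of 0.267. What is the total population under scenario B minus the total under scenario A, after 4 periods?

[period 1]
Births: 4700 × 0.267 = 1255  |  14600 × 0.223 = 3256 → total 4511
20–39: 3900 × 0.961 = 3748
40–59: 4700 × 0.95 = 4465
60–79: 14600 × 0.955 = 13943
80+: 5300 × 0.96 + 6900 × 0.302 = 5088 + 2084 = 7172
Net migration: 0–19 + 330 → 4841; 40–59 + 560 → 5025
Giving 4841 / 3748 / 5025 / 13943 / 7172.
[period 2]
Births: 3748 × 0.267 = 1001  |  5025 × 0.223 = 1121 → total 2122
20–39: 4841 × 0.961 = 4652
40–59: 3748 × 0.95 = 3561
60–79: 5025 × 0.955 = 4799
80+: 13943 × 0.96 + 7172 × 0.302 = 13385 + 2166 = 15551
Net migration: 0–19 + 330 → 2452; 40–59 + 560 → 4121
Giving 2452 / 4652 / 4121 / 4799 / 15551.
[period 3]
Births: 4652 × 0.267 = 1242  |  4121 × 0.223 = 919 → total 2161
20–39: 2452 × 0.961 = 2356
40–59: 4652 × 0.95 = 4419
60–79: 4121 × 0.955 = 3936
80+: 4799 × 0.96 + 15551 × 0.302 = 4607 + 4696 = 9303
Net migration: 0–19 + 330 → 2491; 40–59 + 560 → 4979
Giving 2491 / 2356 / 4979 / 3936 / 9303.
[period 4]
Births: 2356 × 0.267 = 629  |  4979 × 0.223 = 1110 → total 1739
20–39: 2491 × 0.961 = 2394
40–59: 2356 × 0.95 = 2238
60–79: 4979 × 0.955 = 4755
80+: 3936 × 0.96 + 9303 × 0.302 = 3779 + 2810 = 6589
Net migration: 0–19 + 330 → 2069; 40–59 + 560 → 2798
Giving 2069 / 2394 / 2798 / 4755 / 6589.
Scenario A total after 4 periods: 18605
Scenario B projection —
[period 1]
Births: 4700 × 0.367 = 1725  |  14600 × 0.223 = 3256 → total 4981
20–39: 3900 × 0.961 = 3748
40–59: 4700 × 0.95 = 4465
60–79: 14600 × 0.955 = 13943
80+: 5300 × 0.96 + 6900 × 0.302 = 5088 + 2084 = 7172
Net migration: 0–19 + 330 → 5311; 40–59 + 560 → 5025
Giving 5311 / 3748 / 5025 / 13943 / 7172.
[period 2]
Births: 3748 × 0.367 = 1376  |  5025 × 0.223 = 1121 → total 2497
20–39: 5311 × 0.961 = 5104
40–59: 3748 × 0.95 = 3561
60–79: 5025 × 0.955 = 4799
80+: 13943 × 0.96 + 7172 × 0.302 = 13385 + 2166 = 15551
Net migration: 0–19 + 330 → 2827; 40–59 + 560 → 4121
Giving 2827 / 5104 / 4121 / 4799 / 15551.
[period 3]
Births: 5104 × 0.367 = 1873  |  4121 × 0.223 = 919 → total 2792
20–39: 2827 × 0.961 = 2717
40–59: 5104 × 0.95 = 4849
60–79: 4121 × 0.955 = 3936
80+: 4799 × 0.96 + 15551 × 0.302 = 4607 + 4696 = 9303
Net migration: 0–19 + 330 → 3122; 40–59 + 560 → 5409
Giving 3122 / 2717 / 5409 / 3936 / 9303.
[period 4]
Births: 2717 × 0.367 = 997  |  5409 × 0.223 = 1206 → total 2203
20–39: 3122 × 0.961 = 3000
40–59: 2717 × 0.95 = 2581
60–79: 5409 × 0.955 = 5166
80+: 3936 × 0.96 + 9303 × 0.302 = 3779 + 2810 = 6589
Net migration: 0–19 + 330 → 2533; 40–59 + 560 → 3141
Giving 2533 / 3000 / 3141 / 5166 / 6589.
Scenario B total after 4 periods: 20429
Difference B − A = 20429 − 18605 = 1824

1824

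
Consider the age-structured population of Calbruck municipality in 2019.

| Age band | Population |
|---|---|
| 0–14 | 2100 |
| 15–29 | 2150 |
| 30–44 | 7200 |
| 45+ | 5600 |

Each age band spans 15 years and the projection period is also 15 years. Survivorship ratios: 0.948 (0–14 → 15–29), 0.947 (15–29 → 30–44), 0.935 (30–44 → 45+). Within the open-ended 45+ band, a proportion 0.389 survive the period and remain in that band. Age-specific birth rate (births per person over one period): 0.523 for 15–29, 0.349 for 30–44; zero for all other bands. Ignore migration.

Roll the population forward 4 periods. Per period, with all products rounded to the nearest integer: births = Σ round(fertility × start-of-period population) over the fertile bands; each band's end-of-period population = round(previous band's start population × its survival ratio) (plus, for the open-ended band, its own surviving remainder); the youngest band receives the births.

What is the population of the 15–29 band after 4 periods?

[period 1]
Births: 2150 * 0.523 = 1124  |  7200 * 0.349 = 2513 → total 3637
15–29: 2100 * 0.948 = 1991
30–44: 2150 * 0.947 = 2036
45+: 7200 * 0.935 + 5600 * 0.389 = 6732 + 2178 = 8910
Giving 3637 / 1991 / 2036 / 8910.
[period 2]
Births: 1991 * 0.523 = 1041  |  2036 * 0.349 = 711 → total 1752
15–29: 3637 * 0.948 = 3448
30–44: 1991 * 0.947 = 1885
45+: 2036 * 0.935 + 8910 * 0.389 = 1904 + 3466 = 5370
Giving 1752 / 3448 / 1885 / 5370.
[period 3]
Births: 3448 * 0.523 = 1803  |  1885 * 0.349 = 658 → total 2461
15–29: 1752 * 0.948 = 1661
30–44: 3448 * 0.947 = 3265
45+: 1885 * 0.935 + 5370 * 0.389 = 1762 + 2089 = 3851
Giving 2461 / 1661 / 3265 / 3851.
[period 4]
Births: 1661 * 0.523 = 869  |  3265 * 0.349 = 1139 → total 2008
15–29: 2461 * 0.948 = 2333
30–44: 1661 * 0.947 = 1573
45+: 3265 * 0.935 + 3851 * 0.389 = 3053 + 1498 = 4551
Giving 2008 / 2333 / 1573 / 4551.

2333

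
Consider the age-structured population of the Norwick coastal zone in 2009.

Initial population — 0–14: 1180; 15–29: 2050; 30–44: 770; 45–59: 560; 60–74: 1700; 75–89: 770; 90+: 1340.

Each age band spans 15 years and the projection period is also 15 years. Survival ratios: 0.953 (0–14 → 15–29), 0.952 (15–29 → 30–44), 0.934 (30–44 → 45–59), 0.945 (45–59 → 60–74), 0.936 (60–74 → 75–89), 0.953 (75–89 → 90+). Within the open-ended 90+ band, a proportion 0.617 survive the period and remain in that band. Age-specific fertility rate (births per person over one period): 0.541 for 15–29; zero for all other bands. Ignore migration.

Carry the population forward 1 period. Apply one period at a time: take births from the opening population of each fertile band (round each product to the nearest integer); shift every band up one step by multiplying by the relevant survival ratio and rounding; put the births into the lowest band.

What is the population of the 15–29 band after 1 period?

1125

Numbering the groups 1..7 from youngest to oldest:
— Period 1 —
Births: 2050 × 0.541 = 1109
Group 2: 1180 × 0.953 = 1125
Group 3: 2050 × 0.952 = 1952
Group 4: 770 × 0.934 = 719
Group 5: 560 × 0.945 = 529
Group 6: 1700 × 0.936 = 1591
Group 7: 770 × 0.953 + 1340 × 0.617 = 734 + 827 = 1561
→ [1109, 1125, 1952, 719, 529, 1591, 1561]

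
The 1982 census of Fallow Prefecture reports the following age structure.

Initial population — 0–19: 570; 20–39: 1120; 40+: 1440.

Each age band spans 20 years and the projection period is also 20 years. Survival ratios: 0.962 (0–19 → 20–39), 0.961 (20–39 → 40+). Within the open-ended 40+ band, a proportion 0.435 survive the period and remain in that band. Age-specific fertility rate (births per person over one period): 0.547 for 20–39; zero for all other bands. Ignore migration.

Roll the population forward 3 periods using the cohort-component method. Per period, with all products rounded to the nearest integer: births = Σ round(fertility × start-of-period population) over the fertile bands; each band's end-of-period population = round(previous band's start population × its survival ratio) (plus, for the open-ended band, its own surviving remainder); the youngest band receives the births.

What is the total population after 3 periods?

(Bands numbered youngest = 1 to oldest = 3.)
[period 1]
Births: 1120 × 0.547 = 613
Band 2: 570 × 0.962 = 548
Band 3: 1120 × 0.961 + 1440 × 0.435 = 1076 + 626 = 1702
→ [613, 548, 1702]
[period 2]
Births: 548 × 0.547 = 300
Band 2: 613 × 0.962 = 590
Band 3: 548 × 0.961 + 1702 × 0.435 = 527 + 740 = 1267
→ [300, 590, 1267]
[period 3]
Births: 590 × 0.547 = 323
Band 2: 300 × 0.962 = 289
Band 3: 590 × 0.961 + 1267 × 0.435 = 567 + 551 = 1118
→ [323, 289, 1118]
Total after period 3: 323 + 289 + 1118 = 1730

1730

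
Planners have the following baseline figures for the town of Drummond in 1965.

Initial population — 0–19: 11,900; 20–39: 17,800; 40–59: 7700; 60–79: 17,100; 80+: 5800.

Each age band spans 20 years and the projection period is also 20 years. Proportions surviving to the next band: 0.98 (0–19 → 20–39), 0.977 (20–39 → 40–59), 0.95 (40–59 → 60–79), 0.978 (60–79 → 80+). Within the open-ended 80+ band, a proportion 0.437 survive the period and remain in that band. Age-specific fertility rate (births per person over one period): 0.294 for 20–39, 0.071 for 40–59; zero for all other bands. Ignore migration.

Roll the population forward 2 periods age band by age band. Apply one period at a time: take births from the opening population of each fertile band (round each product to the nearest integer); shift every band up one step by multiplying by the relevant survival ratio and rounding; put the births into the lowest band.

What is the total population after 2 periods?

53813

Numbering the groups 1..5 from youngest to oldest:
Period 1:
Births: 17800 × 0.294 = 5233 ; 7700 × 0.071 = 547 ⇒ total 5780
Group 2: 11900 × 0.98 = 11662
Group 3: 17800 × 0.977 = 17391
Group 4: 7700 × 0.95 = 7315
Group 5: 17100 × 0.978 + 5800 × 0.437 = 16724 + 2535 = 19259
End of period: [5780, 11662, 17391, 7315, 19259]
Period 2:
Births: 11662 × 0.294 = 3429 ; 17391 × 0.071 = 1235 ⇒ total 4664
Group 2: 5780 × 0.98 = 5664
Group 3: 11662 × 0.977 = 11394
Group 4: 17391 × 0.95 = 16521
Group 5: 7315 × 0.978 + 19259 × 0.437 = 7154 + 8416 = 15570
End of period: [4664, 5664, 11394, 16521, 15570]
Total after period 2: 4664 + 5664 + 11394 + 16521 + 15570 = 53813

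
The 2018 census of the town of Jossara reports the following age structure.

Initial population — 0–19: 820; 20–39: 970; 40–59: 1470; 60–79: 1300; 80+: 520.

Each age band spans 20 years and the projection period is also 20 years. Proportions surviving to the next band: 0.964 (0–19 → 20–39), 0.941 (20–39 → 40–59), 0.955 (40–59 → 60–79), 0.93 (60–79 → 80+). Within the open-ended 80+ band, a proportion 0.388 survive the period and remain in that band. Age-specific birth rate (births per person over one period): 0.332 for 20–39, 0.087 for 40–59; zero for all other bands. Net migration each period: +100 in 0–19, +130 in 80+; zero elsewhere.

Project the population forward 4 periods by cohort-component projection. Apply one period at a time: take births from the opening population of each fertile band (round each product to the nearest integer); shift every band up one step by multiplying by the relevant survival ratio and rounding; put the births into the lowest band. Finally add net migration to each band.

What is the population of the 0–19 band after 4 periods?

284

Numbering the bands 1..5 from youngest to oldest:
— Period 1 —
Births: 970 * 0.332 = 322 ; 1470 * 0.087 = 128 — total 450
Band 2: 820 * 0.964 = 790
Band 3: 970 * 0.941 = 913
Band 4: 1470 * 0.955 = 1404
Band 5: 1300 * 0.93 + 520 * 0.388 = 1209 + 202 = 1411
Net migration: Band 1 + 100 → 550; Band 5 + 130 → 1541
→ [550, 790, 913, 1404, 1541]
— Period 2 —
Births: 790 * 0.332 = 262 ; 913 * 0.087 = 79 — total 341
Band 2: 550 * 0.964 = 530
Band 3: 790 * 0.941 = 743
Band 4: 913 * 0.955 = 872
Band 5: 1404 * 0.93 + 1541 * 0.388 = 1306 + 598 = 1904
Net migration: Band 1 + 100 → 441; Band 5 + 130 → 2034
→ [441, 530, 743, 872, 2034]
— Period 3 —
Births: 530 * 0.332 = 176 ; 743 * 0.087 = 65 — total 241
Band 2: 441 * 0.964 = 425
Band 3: 530 * 0.941 = 499
Band 4: 743 * 0.955 = 710
Band 5: 872 * 0.93 + 2034 * 0.388 = 811 + 789 = 1600
Net migration: Band 1 + 100 → 341; Band 5 + 130 → 1730
→ [341, 425, 499, 710, 1730]
— Period 4 —
Births: 425 * 0.332 = 141 ; 499 * 0.087 = 43 — total 184
Band 2: 341 * 0.964 = 329
Band 3: 425 * 0.941 = 400
Band 4: 499 * 0.955 = 477
Band 5: 710 * 0.93 + 1730 * 0.388 = 660 + 671 = 1331
Net migration: Band 1 + 100 → 284; Band 5 + 130 → 1461
→ [284, 329, 400, 477, 1461]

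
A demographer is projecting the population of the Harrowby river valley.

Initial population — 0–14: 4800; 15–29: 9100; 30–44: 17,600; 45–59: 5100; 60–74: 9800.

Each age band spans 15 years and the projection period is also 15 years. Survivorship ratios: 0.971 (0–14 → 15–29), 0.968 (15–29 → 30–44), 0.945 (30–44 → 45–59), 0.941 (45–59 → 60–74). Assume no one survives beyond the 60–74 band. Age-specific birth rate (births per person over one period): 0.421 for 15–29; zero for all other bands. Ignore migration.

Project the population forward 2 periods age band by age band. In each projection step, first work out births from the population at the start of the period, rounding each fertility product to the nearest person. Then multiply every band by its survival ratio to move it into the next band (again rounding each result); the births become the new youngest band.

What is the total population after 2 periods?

34170

After projecting period 1:
Births: 9100 × 0.421 = 3831
15–29: 4800 × 0.971 = 4661
30–44: 9100 × 0.968 = 8809
45–59: 17600 × 0.945 = 16632
60–74: 5100 × 0.941 = 4799
End of period: [3831, 4661, 8809, 16632, 4799]
After projecting period 2:
Births: 4661 × 0.421 = 1962
15–29: 3831 × 0.971 = 3720
30–44: 4661 × 0.968 = 4512
45–59: 8809 × 0.945 = 8325
60–74: 16632 × 0.941 = 15651
End of period: [1962, 3720, 4512, 8325, 15651]
Total after period 2: 1962 + 3720 + 4512 + 8325 + 15651 = 34170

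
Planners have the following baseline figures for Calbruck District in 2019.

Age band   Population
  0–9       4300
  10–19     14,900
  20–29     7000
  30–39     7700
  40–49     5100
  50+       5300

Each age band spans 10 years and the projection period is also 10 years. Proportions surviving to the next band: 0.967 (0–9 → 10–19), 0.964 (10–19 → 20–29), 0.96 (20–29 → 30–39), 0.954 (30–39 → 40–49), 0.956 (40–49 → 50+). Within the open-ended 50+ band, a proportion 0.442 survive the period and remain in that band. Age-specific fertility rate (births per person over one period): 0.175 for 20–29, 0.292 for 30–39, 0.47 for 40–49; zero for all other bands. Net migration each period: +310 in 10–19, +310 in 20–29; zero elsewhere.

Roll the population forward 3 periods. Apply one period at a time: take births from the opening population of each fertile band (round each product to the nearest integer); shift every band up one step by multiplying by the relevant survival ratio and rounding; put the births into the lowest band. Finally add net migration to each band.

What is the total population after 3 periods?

50560

[period 1]
Births: 7000 * 0.175 = 1225 ; 7700 * 0.292 = 2248 ; 5100 * 0.47 = 2397 → total 5870
10–19: 4300 * 0.967 = 4158
20–29: 14900 * 0.964 = 14364
30–39: 7000 * 0.96 = 6720
40–49: 7700 * 0.954 = 7346
50+: 5100 * 0.956 + 5300 * 0.442 = 4876 + 2343 = 7219
Net migration: 10–19 + 310 → 4468; 20–29 + 310 → 14674
→ [5870, 4468, 14674, 6720, 7346, 7219]
[period 2]
Births: 14674 * 0.175 = 2568 ; 6720 * 0.292 = 1962 ; 7346 * 0.47 = 3453 → total 7983
10–19: 5870 * 0.967 = 5676
20–29: 4468 * 0.964 = 4307
30–39: 14674 * 0.96 = 14087
40–49: 6720 * 0.954 = 6411
50+: 7346 * 0.956 + 7219 * 0.442 = 7023 + 3191 = 10214
Net migration: 10–19 + 310 → 5986; 20–29 + 310 → 4617
→ [7983, 5986, 4617, 14087, 6411, 10214]
[period 3]
Births: 4617 * 0.175 = 808 ; 14087 * 0.292 = 4113 ; 6411 * 0.47 = 3013 → total 7934
10–19: 7983 * 0.967 = 7720
20–29: 5986 * 0.964 = 5771
30–39: 4617 * 0.96 = 4432
40–49: 14087 * 0.954 = 13439
50+: 6411 * 0.956 + 10214 * 0.442 = 6129 + 4515 = 10644
Net migration: 10–19 + 310 → 8030; 20–29 + 310 → 6081
→ [7934, 8030, 6081, 4432, 13439, 10644]
Total after period 3: 7934 + 8030 + 6081 + 4432 + 13439 + 10644 = 50560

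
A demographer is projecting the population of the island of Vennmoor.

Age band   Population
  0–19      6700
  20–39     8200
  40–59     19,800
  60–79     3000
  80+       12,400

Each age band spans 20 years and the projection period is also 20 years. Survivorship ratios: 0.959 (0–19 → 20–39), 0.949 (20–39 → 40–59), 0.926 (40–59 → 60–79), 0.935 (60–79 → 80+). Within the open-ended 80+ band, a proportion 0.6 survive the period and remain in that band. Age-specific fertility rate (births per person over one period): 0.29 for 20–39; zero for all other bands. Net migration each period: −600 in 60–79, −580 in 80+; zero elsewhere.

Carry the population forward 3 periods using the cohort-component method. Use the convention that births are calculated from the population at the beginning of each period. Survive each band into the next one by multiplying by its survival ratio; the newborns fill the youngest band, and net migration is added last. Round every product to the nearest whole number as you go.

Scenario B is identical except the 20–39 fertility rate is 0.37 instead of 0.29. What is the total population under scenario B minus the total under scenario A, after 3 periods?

1506

[period 1]
Births: 8200 × 0.29 = 2378
20–39: 6700 × 0.959 = 6425
40–59: 8200 × 0.949 = 7782
60–79: 19800 × 0.926 = 18335
80+: 3000 × 0.935 + 12400 × 0.6 = 2805 + 7440 = 10245
Net migration: 60–79 − 600 → 17735; 80+ − 580 → 9665
End of period: [2378, 6425, 7782, 17735, 9665]
[period 2]
Births: 6425 × 0.29 = 1863
20–39: 2378 × 0.959 = 2281
40–59: 6425 × 0.949 = 6097
60–79: 7782 × 0.926 = 7206
80+: 17735 × 0.935 + 9665 × 0.6 = 16582 + 5799 = 22381
Net migration: 60–79 − 600 → 6606; 80+ − 580 → 21801
End of period: [1863, 2281, 6097, 6606, 21801]
[period 3]
Births: 2281 × 0.29 = 661
20–39: 1863 × 0.959 = 1787
40–59: 2281 × 0.949 = 2165
60–79: 6097 × 0.926 = 5646
80+: 6606 × 0.935 + 21801 × 0.6 = 6177 + 13081 = 19258
Net migration: 60–79 − 600 → 5046; 80+ − 580 → 18678
End of period: [661, 1787, 2165, 5046, 18678]
Scenario A total after 3 periods: 28337
Scenario B projection —
[period 1]
Births: 8200 × 0.37 = 3034
20–39: 6700 × 0.959 = 6425
40–59: 8200 × 0.949 = 7782
60–79: 19800 × 0.926 = 18335
80+: 3000 × 0.935 + 12400 × 0.6 = 2805 + 7440 = 10245
Net migration: 60–79 − 600 → 17735; 80+ − 580 → 9665
End of period: [3034, 6425, 7782, 17735, 9665]
[period 2]
Births: 6425 × 0.37 = 2377
20–39: 3034 × 0.959 = 2910
40–59: 6425 × 0.949 = 6097
60–79: 7782 × 0.926 = 7206
80+: 17735 × 0.935 + 9665 × 0.6 = 16582 + 5799 = 22381
Net migration: 60–79 − 600 → 6606; 80+ − 580 → 21801
End of period: [2377, 2910, 6097, 6606, 21801]
[period 3]
Births: 2910 × 0.37 = 1077
20–39: 2377 × 0.959 = 2280
40–59: 2910 × 0.949 = 2762
60–79: 6097 × 0.926 = 5646
80+: 6606 × 0.935 + 21801 × 0.6 = 6177 + 13081 = 19258
Net migration: 60–79 − 600 → 5046; 80+ − 580 → 18678
End of period: [1077, 2280, 2762, 5046, 18678]
Scenario B total after 3 periods: 29843
Difference B − A = 29843 − 28337 = 1506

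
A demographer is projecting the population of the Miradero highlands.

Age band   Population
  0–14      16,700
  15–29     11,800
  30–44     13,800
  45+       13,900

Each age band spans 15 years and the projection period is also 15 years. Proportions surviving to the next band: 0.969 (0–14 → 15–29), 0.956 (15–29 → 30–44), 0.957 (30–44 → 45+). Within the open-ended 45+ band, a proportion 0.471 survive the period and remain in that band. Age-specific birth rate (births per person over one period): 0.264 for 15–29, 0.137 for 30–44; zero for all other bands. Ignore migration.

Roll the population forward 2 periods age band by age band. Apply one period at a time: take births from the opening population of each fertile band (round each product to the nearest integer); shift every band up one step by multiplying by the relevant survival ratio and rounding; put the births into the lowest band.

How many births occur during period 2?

5817

Numbering the groups 1..4 from youngest to oldest:
After projecting period 1:
Births: 11800 * 0.264 = 3115  |  13800 * 0.137 = 1891 — total 5006
Group 2: 16700 * 0.969 = 16182
Group 3: 11800 * 0.956 = 11281
Group 4: 13800 * 0.957 + 13900 * 0.471 = 13207 + 6547 = 19754
→ [5006, 16182, 11281, 19754]
After projecting period 2:
Births: 16182 * 0.264 = 4272  |  11281 * 0.137 = 1545 — total 5817
Group 2: 5006 * 0.969 = 4851
Group 3: 16182 * 0.956 = 15470
Group 4: 11281 * 0.957 + 19754 * 0.471 = 10796 + 9304 = 20100
→ [5817, 4851, 15470, 20100]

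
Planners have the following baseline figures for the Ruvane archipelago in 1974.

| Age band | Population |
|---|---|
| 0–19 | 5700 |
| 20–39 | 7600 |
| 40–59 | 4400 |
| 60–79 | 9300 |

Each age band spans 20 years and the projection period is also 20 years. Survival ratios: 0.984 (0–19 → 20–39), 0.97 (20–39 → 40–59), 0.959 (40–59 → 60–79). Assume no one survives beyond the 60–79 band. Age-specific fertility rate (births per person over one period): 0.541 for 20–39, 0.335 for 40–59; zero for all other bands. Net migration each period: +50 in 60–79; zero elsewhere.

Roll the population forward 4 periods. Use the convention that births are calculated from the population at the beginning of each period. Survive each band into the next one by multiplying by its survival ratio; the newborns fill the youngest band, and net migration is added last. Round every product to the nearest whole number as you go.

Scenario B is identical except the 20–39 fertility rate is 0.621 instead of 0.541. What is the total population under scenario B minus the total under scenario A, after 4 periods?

— Period 1 —
Births: 7600 * 0.541 = 4112, 4400 * 0.335 = 1474 — total 5586
20–39: 5700 * 0.984 = 5609
40–59: 7600 * 0.97 = 7372
60–79: 4400 * 0.959 = 4220
Net migration: 60–79 + 50 → 4270
→ [5586, 5609, 7372, 4270]
— Period 2 —
Births: 5609 * 0.541 = 3034, 7372 * 0.335 = 2470 — total 5504
20–39: 5586 * 0.984 = 5497
40–59: 5609 * 0.97 = 5441
60–79: 7372 * 0.959 = 7070
Net migration: 60–79 + 50 → 7120
→ [5504, 5497, 5441, 7120]
— Period 3 —
Births: 5497 * 0.541 = 2974, 5441 * 0.335 = 1823 — total 4797
20–39: 5504 * 0.984 = 5416
40–59: 5497 * 0.97 = 5332
60–79: 5441 * 0.959 = 5218
Net migration: 60–79 + 50 → 5268
→ [4797, 5416, 5332, 5268]
— Period 4 —
Births: 5416 * 0.541 = 2930, 5332 * 0.335 = 1786 — total 4716
20–39: 4797 * 0.984 = 4720
40–59: 5416 * 0.97 = 5254
60–79: 5332 * 0.959 = 5113
Net migration: 60–79 + 50 → 5163
→ [4716, 4720, 5254, 5163]
Scenario A total after 4 periods: 19853
Scenario B projection —
— Period 1 —
Births: 7600 * 0.621 = 4720, 4400 * 0.335 = 1474 — total 6194
20–39: 5700 * 0.984 = 5609
40–59: 7600 * 0.97 = 7372
60–79: 4400 * 0.959 = 4220
Net migration: 60–79 + 50 → 4270
→ [6194, 5609, 7372, 4270]
— Period 2 —
Births: 5609 * 0.621 = 3483, 7372 * 0.335 = 2470 — total 5953
20–39: 6194 * 0.984 = 6095
40–59: 5609 * 0.97 = 5441
60–79: 7372 * 0.959 = 7070
Net migration: 60–79 + 50 → 7120
→ [5953, 6095, 5441, 7120]
— Period 3 —
Births: 6095 * 0.621 = 3785, 5441 * 0.335 = 1823 — total 5608
20–39: 5953 * 0.984 = 5858
40–59: 6095 * 0.97 = 5912
60–79: 5441 * 0.959 = 5218
Net migration: 60–79 + 50 → 5268
→ [5608, 5858, 5912, 5268]
— Period 4 —
Births: 5858 * 0.621 = 3638, 5912 * 0.335 = 1981 — total 5619
20–39: 5608 * 0.984 = 5518
40–59: 5858 * 0.97 = 5682
60–79: 5912 * 0.959 = 5670
Net migration: 60–79 + 50 → 5720
→ [5619, 5518, 5682, 5720]
Scenario B total after 4 periods: 22539
Difference B − A = 22539 − 19853 = 2686

2686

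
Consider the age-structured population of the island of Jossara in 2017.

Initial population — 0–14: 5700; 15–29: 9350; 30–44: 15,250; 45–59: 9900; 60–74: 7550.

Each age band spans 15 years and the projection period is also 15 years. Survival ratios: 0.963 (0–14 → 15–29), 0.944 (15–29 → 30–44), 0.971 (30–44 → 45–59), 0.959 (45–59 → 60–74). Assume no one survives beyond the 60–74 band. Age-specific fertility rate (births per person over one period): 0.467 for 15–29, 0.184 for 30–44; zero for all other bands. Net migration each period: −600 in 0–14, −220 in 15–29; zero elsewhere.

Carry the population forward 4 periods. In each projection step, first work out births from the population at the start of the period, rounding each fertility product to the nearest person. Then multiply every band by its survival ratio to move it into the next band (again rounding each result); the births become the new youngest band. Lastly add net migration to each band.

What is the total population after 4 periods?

17949

Period 1.
Births: 9350 * 0.467 = 4366, 15250 * 0.184 = 2806 → 7172
15–29: 5700 * 0.963 = 5489
30–44: 9350 * 0.944 = 8826
45–59: 15250 * 0.971 = 14808
60–74: 9900 * 0.959 = 9494
Net migration: 0–14 − 600 → 6572; 15–29 − 220 → 5269
Giving 6572 / 5269 / 8826 / 14808 / 9494.
Period 2.
Births: 5269 * 0.467 = 2461, 8826 * 0.184 = 1624 → 4085
15–29: 6572 * 0.963 = 6329
30–44: 5269 * 0.944 = 4974
45–59: 8826 * 0.971 = 8570
60–74: 14808 * 0.959 = 14201
Net migration: 0–14 − 600 → 3485; 15–29 − 220 → 6109
Giving 3485 / 6109 / 4974 / 8570 / 14201.
Period 3.
Births: 6109 * 0.467 = 2853, 4974 * 0.184 = 915 → 3768
15–29: 3485 * 0.963 = 3356
30–44: 6109 * 0.944 = 5767
45–59: 4974 * 0.971 = 4830
60–74: 8570 * 0.959 = 8219
Net migration: 0–14 − 600 → 3168; 15–29 − 220 → 3136
Giving 3168 / 3136 / 5767 / 4830 / 8219.
Period 4.
Births: 3136 * 0.467 = 1465, 5767 * 0.184 = 1061 → 2526
15–29: 3168 * 0.963 = 3051
30–44: 3136 * 0.944 = 2960
45–59: 5767 * 0.971 = 5600
60–74: 4830 * 0.959 = 4632
Net migration: 0–14 − 600 → 1926; 15–29 − 220 → 2831
Giving 1926 / 2831 / 2960 / 5600 / 4632.
Total after period 4: 1926 + 2831 + 2960 + 5600 + 4632 = 17949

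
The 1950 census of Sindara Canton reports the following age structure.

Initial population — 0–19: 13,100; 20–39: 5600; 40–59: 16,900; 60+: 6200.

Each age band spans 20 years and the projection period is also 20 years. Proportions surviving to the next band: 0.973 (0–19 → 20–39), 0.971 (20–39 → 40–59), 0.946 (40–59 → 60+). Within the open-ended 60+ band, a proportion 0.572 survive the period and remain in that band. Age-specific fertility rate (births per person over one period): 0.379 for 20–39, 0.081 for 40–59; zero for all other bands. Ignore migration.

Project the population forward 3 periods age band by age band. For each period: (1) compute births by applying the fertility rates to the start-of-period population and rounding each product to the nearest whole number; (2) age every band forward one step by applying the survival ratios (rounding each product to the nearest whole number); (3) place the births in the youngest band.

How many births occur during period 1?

[period 1]
Births: 5600 × 0.379 = 2122  |  16900 × 0.081 = 1369 — total 3491
20–39: 13100 × 0.973 = 12746
40–59: 5600 × 0.971 = 5438
60+: 16900 × 0.946 + 6200 × 0.572 = 15987 + 3546 = 19533
Giving 3491 / 12746 / 5438 / 19533.

3491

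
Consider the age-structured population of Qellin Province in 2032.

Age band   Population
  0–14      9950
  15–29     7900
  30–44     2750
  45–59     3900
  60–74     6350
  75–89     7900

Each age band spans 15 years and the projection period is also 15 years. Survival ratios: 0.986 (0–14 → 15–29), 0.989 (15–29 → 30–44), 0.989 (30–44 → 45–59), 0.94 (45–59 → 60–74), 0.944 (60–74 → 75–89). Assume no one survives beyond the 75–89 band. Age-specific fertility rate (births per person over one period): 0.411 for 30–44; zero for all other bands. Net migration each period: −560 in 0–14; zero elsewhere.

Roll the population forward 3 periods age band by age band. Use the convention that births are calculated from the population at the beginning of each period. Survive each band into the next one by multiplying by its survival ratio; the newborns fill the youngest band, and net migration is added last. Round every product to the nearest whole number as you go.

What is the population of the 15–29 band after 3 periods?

Numbering the bands 1..6 from youngest to oldest:
[period 1]
Births: 2750 * 0.411 = 1130
Band 2: 9950 * 0.986 = 9811
Band 3: 7900 * 0.989 = 7813
Band 4: 2750 * 0.989 = 2720
Band 5: 3900 * 0.94 = 3666
Band 6: 6350 * 0.944 = 5994
Net migration: Band 1 − 560 → 570
End of period: [570, 9811, 7813, 2720, 3666, 5994]
[period 2]
Births: 7813 * 0.411 = 3211
Band 2: 570 * 0.986 = 562
Band 3: 9811 * 0.989 = 9703
Band 4: 7813 * 0.989 = 7727
Band 5: 2720 * 0.94 = 2557
Band 6: 3666 * 0.944 = 3461
Net migration: Band 1 − 560 → 2651
End of period: [2651, 562, 9703, 7727, 2557, 3461]
[period 3]
Births: 9703 * 0.411 = 3988
Band 2: 2651 * 0.986 = 2614
Band 3: 562 * 0.989 = 556
Band 4: 9703 * 0.989 = 9596
Band 5: 7727 * 0.94 = 7263
Band 6: 2557 * 0.944 = 2414
Net migration: Band 1 − 560 → 3428
End of period: [3428, 2614, 556, 9596, 7263, 2414]

2614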